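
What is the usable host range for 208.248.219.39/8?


Network: 208.0.0.0
Broadcast: 208.255.255.255
First usable = network + 1
Last usable = broadcast - 1
Range: 208.0.0.1 to 208.255.255.254


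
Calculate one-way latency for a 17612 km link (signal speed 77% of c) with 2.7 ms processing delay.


Speed = 0.77 * 3e5 km/s = 231000 km/s
Propagation delay = 17612 / 231000 = 0.0762 s = 76.2424 ms
Processing delay = 2.7 ms
Total one-way latency = 78.9424 ms


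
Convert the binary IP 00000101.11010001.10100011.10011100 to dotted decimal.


00000101 = 5
11010001 = 209
10100011 = 163
10011100 = 156
IP: 5.209.163.156


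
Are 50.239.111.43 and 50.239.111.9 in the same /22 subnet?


Mask: 255.255.252.0
50.239.111.43 AND mask = 50.239.108.0
50.239.111.9 AND mask = 50.239.108.0
Yes, same subnet (50.239.108.0)


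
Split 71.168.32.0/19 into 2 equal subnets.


New prefix = 19 + 1 = 20
Each subnet has 4096 addresses
  71.168.32.0/20
  71.168.48.0/20
Subnets: 71.168.32.0/20, 71.168.48.0/20


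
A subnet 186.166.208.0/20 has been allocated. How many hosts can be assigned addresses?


Host bits = 32 - 20 = 12
Total addresses = 2^12 = 4096
Usable = total - 2 (network and broadcast)
Usable hosts: 4094


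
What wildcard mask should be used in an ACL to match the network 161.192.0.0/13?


Subnet mask: 255.248.0.0
Wildcard = 255.255.255.255 - subnet mask
255 - 255 = 0
255 - 248 = 7
255 - 0 = 255
255 - 0 = 255
Wildcard: 0.7.255.255


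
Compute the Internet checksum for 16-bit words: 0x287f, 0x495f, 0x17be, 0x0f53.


Sum all words (with carry folding):
+ 0x287f = 0x287f
+ 0x495f = 0x71de
+ 0x17be = 0x899c
+ 0x0f53 = 0x98ef
One's complement: ~0x98ef
Checksum = 0x6710


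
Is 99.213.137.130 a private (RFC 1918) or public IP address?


RFC 1918 private ranges:
  10.0.0.0/8 (10.0.0.0 - 10.255.255.255)
  172.16.0.0/12 (172.16.0.0 - 172.31.255.255)
  192.168.0.0/16 (192.168.0.0 - 192.168.255.255)
Public (not in any RFC 1918 range)


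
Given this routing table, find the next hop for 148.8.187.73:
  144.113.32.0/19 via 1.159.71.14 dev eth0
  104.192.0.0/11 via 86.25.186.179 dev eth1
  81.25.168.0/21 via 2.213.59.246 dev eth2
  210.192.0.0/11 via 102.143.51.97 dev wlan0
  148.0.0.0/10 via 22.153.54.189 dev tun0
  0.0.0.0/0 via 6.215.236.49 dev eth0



Longest prefix match for 148.8.187.73:
  /19 144.113.32.0: no
  /11 104.192.0.0: no
  /21 81.25.168.0: no
  /11 210.192.0.0: no
  /10 148.0.0.0: MATCH
  /0 0.0.0.0: MATCH
Selected: next-hop 22.153.54.189 via tun0 (matched /10)


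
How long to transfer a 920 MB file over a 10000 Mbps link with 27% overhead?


Effective throughput = 10000 * (1 - 27/100) = 7300 Mbps
File size in Mb = 920 * 8 = 7360 Mb
Time = 7360 / 7300
Time = 1.0082 seconds


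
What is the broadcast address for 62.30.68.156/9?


Network: 62.0.0.0/9
Host bits = 23
Set all host bits to 1:
Broadcast: 62.127.255.255


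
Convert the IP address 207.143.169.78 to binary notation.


207 = 11001111
143 = 10001111
169 = 10101001
78 = 01001110
Binary: 11001111.10001111.10101001.01001110


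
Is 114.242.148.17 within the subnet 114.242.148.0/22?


Subnet network: 114.242.148.0
Test IP AND mask: 114.242.148.0
Yes, 114.242.148.17 is in 114.242.148.0/22


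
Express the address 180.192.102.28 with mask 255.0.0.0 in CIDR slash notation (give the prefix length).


Binary: 11111111.00000000.00000000.00000000
Count leading 1s
Prefix: /8


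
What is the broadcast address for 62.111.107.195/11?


Network: 62.96.0.0/11
Host bits = 21
Set all host bits to 1:
Broadcast: 62.127.255.255


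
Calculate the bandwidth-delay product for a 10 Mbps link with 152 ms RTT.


BDP = bandwidth * RTT
= 10 Mbps * 152 ms
= 10 * 1e6 * 152 / 1000 bits
= 1520000 bits
= 190000 bytes
= 185.5469 KB
BDP = 1520000 bits (190000 bytes)


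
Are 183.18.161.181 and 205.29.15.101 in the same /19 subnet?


Mask: 255.255.224.0
183.18.161.181 AND mask = 183.18.160.0
205.29.15.101 AND mask = 205.29.0.0
No, different subnets (183.18.160.0 vs 205.29.0.0)


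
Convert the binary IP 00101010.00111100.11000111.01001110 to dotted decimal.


00101010 = 42
00111100 = 60
11000111 = 199
01001110 = 78
IP: 42.60.199.78


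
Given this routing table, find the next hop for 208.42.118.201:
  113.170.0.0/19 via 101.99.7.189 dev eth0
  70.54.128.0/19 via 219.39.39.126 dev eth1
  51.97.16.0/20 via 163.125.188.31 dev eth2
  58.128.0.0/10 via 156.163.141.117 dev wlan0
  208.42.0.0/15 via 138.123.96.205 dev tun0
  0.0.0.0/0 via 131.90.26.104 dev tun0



Longest prefix match for 208.42.118.201:
  /19 113.170.0.0: no
  /19 70.54.128.0: no
  /20 51.97.16.0: no
  /10 58.128.0.0: no
  /15 208.42.0.0: MATCH
  /0 0.0.0.0: MATCH
Selected: next-hop 138.123.96.205 via tun0 (matched /15)


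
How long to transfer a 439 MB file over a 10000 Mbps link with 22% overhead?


Effective throughput = 10000 * (1 - 22/100) = 7800 Mbps
File size in Mb = 439 * 8 = 3512 Mb
Time = 3512 / 7800
Time = 0.4503 seconds


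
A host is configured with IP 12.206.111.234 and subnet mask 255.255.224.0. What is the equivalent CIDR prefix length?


Binary: 11111111.11111111.11100000.00000000
Count leading 1s
Prefix: /19


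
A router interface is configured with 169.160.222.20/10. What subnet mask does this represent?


/10 means 10 network bits, 22 host bits
Binary: 11111111110000000000000000000000
Mask: 255.192.0.0


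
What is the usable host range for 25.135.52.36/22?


Network: 25.135.52.0
Broadcast: 25.135.55.255
First usable = network + 1
Last usable = broadcast - 1
Range: 25.135.52.1 to 25.135.55.254


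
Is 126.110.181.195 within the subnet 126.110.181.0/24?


Subnet network: 126.110.181.0
Test IP AND mask: 126.110.181.0
Yes, 126.110.181.195 is in 126.110.181.0/24


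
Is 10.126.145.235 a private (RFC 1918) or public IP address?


RFC 1918 private ranges:
  10.0.0.0/8 (10.0.0.0 - 10.255.255.255)
  172.16.0.0/12 (172.16.0.0 - 172.31.255.255)
  192.168.0.0/16 (192.168.0.0 - 192.168.255.255)
Private (in 10.0.0.0/8)


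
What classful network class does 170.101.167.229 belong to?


First octet: 170
Binary: 10101010
10xxxxxx -> Class B (128-191)
Class B, default mask 255.255.0.0 (/16)


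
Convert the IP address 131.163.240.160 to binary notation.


131 = 10000011
163 = 10100011
240 = 11110000
160 = 10100000
Binary: 10000011.10100011.11110000.10100000


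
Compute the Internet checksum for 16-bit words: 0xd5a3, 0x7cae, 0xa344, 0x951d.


Sum all words (with carry folding):
+ 0xd5a3 = 0xd5a3
+ 0x7cae = 0x5252
+ 0xa344 = 0xf596
+ 0x951d = 0x8ab4
One's complement: ~0x8ab4
Checksum = 0x754b


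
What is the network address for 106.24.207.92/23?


IP:   01101010.00011000.11001111.01011100
Mask: 11111111.11111111.11111110.00000000
AND operation:
Net:  01101010.00011000.11001110.00000000
Network: 106.24.206.0/23


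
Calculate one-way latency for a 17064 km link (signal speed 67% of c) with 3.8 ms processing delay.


Speed = 0.67 * 3e5 km/s = 201000 km/s
Propagation delay = 17064 / 201000 = 0.0849 s = 84.8955 ms
Processing delay = 3.8 ms
Total one-way latency = 88.6955 ms


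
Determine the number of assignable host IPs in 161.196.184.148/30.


Host bits = 32 - 30 = 2
Total addresses = 2^2 = 4
Usable = total - 2 (network and broadcast)
Usable hosts: 2


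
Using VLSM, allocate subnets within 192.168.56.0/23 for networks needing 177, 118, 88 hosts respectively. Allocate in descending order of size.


177 hosts -> /24 (254 usable): 192.168.56.0/24
118 hosts -> /25 (126 usable): 192.168.57.0/25
88 hosts -> /25 (126 usable): 192.168.57.128/25
Allocation: 192.168.56.0/24 (177 hosts, 254 usable); 192.168.57.0/25 (118 hosts, 126 usable); 192.168.57.128/25 (88 hosts, 126 usable)


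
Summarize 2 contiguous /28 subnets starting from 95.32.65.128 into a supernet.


Original prefix: /28
Number of subnets: 2 = 2^1
New prefix = 28 - 1 = 27
Supernet: 95.32.65.128/27


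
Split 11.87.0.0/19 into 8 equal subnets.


New prefix = 19 + 3 = 22
Each subnet has 1024 addresses
  11.87.0.0/22
  11.87.4.0/22
  11.87.8.0/22
  11.87.12.0/22
  11.87.16.0/22
  11.87.20.0/22
  11.87.24.0/22
  11.87.28.0/22
Subnets: 11.87.0.0/22, 11.87.4.0/22, 11.87.8.0/22, 11.87.12.0/22, 11.87.16.0/22, 11.87.20.0/22, 11.87.24.0/22, 11.87.28.0/22


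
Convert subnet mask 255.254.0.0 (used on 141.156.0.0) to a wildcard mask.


Subnet mask: 255.254.0.0
Wildcard = 255.255.255.255 - subnet mask
255 - 255 = 0
255 - 254 = 1
255 - 0 = 255
255 - 0 = 255
Wildcard: 0.1.255.255


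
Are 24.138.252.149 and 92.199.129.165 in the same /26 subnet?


Mask: 255.255.255.192
24.138.252.149 AND mask = 24.138.252.128
92.199.129.165 AND mask = 92.199.129.128
No, different subnets (24.138.252.128 vs 92.199.129.128)


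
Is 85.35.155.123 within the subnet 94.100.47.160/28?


Subnet network: 94.100.47.160
Test IP AND mask: 85.35.155.112
No, 85.35.155.123 is not in 94.100.47.160/28


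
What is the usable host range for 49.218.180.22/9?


Network: 49.128.0.0
Broadcast: 49.255.255.255
First usable = network + 1
Last usable = broadcast - 1
Range: 49.128.0.1 to 49.255.255.254


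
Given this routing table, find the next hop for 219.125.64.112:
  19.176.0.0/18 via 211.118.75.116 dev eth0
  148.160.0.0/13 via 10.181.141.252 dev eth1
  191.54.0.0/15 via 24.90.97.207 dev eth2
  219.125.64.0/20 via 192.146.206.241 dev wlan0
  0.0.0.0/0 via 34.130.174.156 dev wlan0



Longest prefix match for 219.125.64.112:
  /18 19.176.0.0: no
  /13 148.160.0.0: no
  /15 191.54.0.0: no
  /20 219.125.64.0: MATCH
  /0 0.0.0.0: MATCH
Selected: next-hop 192.146.206.241 via wlan0 (matched /20)


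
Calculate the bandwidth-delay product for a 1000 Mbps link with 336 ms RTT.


BDP = bandwidth * RTT
= 1000 Mbps * 336 ms
= 1000 * 1e6 * 336 / 1000 bits
= 336000000 bits
= 42000000 bytes
= 41015.625 KB
BDP = 336000000 bits (42000000 bytes)


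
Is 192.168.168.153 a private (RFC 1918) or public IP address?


RFC 1918 private ranges:
  10.0.0.0/8 (10.0.0.0 - 10.255.255.255)
  172.16.0.0/12 (172.16.0.0 - 172.31.255.255)
  192.168.0.0/16 (192.168.0.0 - 192.168.255.255)
Private (in 192.168.0.0/16)


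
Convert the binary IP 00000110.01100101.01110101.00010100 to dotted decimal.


00000110 = 6
01100101 = 101
01110101 = 117
00010100 = 20
IP: 6.101.117.20


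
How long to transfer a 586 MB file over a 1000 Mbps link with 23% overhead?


Effective throughput = 1000 * (1 - 23/100) = 770 Mbps
File size in Mb = 586 * 8 = 4688 Mb
Time = 4688 / 770
Time = 6.0883 seconds


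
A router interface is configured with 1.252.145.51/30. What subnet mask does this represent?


/30 means 30 network bits, 2 host bits
Binary: 11111111111111111111111111111100
Mask: 255.255.255.252


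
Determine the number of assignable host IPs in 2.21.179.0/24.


Host bits = 32 - 24 = 8
Total addresses = 2^8 = 256
Usable = total - 2 (network and broadcast)
Usable hosts: 254


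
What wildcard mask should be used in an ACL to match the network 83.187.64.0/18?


Subnet mask: 255.255.192.0
Wildcard = 255.255.255.255 - subnet mask
255 - 255 = 0
255 - 255 = 0
255 - 192 = 63
255 - 0 = 255
Wildcard: 0.0.63.255


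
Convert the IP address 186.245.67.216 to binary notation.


186 = 10111010
245 = 11110101
67 = 01000011
216 = 11011000
Binary: 10111010.11110101.01000011.11011000


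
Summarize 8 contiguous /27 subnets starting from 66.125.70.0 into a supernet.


Original prefix: /27
Number of subnets: 8 = 2^3
New prefix = 27 - 3 = 24
Supernet: 66.125.70.0/24


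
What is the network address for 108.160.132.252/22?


IP:   01101100.10100000.10000100.11111100
Mask: 11111111.11111111.11111100.00000000
AND operation:
Net:  01101100.10100000.10000100.00000000
Network: 108.160.132.0/22


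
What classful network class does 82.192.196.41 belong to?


First octet: 82
Binary: 01010010
0xxxxxxx -> Class A (1-126)
Class A, default mask 255.0.0.0 (/8)


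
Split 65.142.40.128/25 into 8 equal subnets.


New prefix = 25 + 3 = 28
Each subnet has 16 addresses
  65.142.40.128/28
  65.142.40.144/28
  65.142.40.160/28
  65.142.40.176/28
  65.142.40.192/28
  65.142.40.208/28
  65.142.40.224/28
  65.142.40.240/28
Subnets: 65.142.40.128/28, 65.142.40.144/28, 65.142.40.160/28, 65.142.40.176/28, 65.142.40.192/28, 65.142.40.208/28, 65.142.40.224/28, 65.142.40.240/28


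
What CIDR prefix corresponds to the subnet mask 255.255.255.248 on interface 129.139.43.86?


Binary: 11111111.11111111.11111111.11111000
Count leading 1s
Prefix: /29


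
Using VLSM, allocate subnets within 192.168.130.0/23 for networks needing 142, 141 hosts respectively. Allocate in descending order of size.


142 hosts -> /24 (254 usable): 192.168.130.0/24
141 hosts -> /24 (254 usable): 192.168.131.0/24
Allocation: 192.168.130.0/24 (142 hosts, 254 usable); 192.168.131.0/24 (141 hosts, 254 usable)


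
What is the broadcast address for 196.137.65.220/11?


Network: 196.128.0.0/11
Host bits = 21
Set all host bits to 1:
Broadcast: 196.159.255.255


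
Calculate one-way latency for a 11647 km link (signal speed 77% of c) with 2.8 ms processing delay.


Speed = 0.77 * 3e5 km/s = 231000 km/s
Propagation delay = 11647 / 231000 = 0.0504 s = 50.4199 ms
Processing delay = 2.8 ms
Total one-way latency = 53.2199 ms


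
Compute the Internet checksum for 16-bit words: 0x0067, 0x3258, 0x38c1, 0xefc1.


Sum all words (with carry folding):
+ 0x0067 = 0x0067
+ 0x3258 = 0x32bf
+ 0x38c1 = 0x6b80
+ 0xefc1 = 0x5b42
One's complement: ~0x5b42
Checksum = 0xa4bd


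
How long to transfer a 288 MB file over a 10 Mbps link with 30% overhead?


Effective throughput = 10 * (1 - 30/100) = 7 Mbps
File size in Mb = 288 * 8 = 2304 Mb
Time = 2304 / 7
Time = 329.1429 seconds


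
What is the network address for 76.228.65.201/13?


IP:   01001100.11100100.01000001.11001001
Mask: 11111111.11111000.00000000.00000000
AND operation:
Net:  01001100.11100000.00000000.00000000
Network: 76.224.0.0/13


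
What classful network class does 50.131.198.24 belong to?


First octet: 50
Binary: 00110010
0xxxxxxx -> Class A (1-126)
Class A, default mask 255.0.0.0 (/8)


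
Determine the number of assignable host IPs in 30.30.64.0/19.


Host bits = 32 - 19 = 13
Total addresses = 2^13 = 8192
Usable = total - 2 (network and broadcast)
Usable hosts: 8190


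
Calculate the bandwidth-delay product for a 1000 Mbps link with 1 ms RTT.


BDP = bandwidth * RTT
= 1000 Mbps * 1 ms
= 1000 * 1e6 * 1 / 1000 bits
= 1000000 bits
= 125000 bytes
= 122.0703 KB
BDP = 1000000 bits (125000 bytes)


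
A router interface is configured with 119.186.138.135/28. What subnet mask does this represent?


/28 means 28 network bits, 4 host bits
Binary: 11111111111111111111111111110000
Mask: 255.255.255.240


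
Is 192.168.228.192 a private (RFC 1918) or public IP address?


RFC 1918 private ranges:
  10.0.0.0/8 (10.0.0.0 - 10.255.255.255)
  172.16.0.0/12 (172.16.0.0 - 172.31.255.255)
  192.168.0.0/16 (192.168.0.0 - 192.168.255.255)
Private (in 192.168.0.0/16)


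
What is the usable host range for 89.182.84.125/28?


Network: 89.182.84.112
Broadcast: 89.182.84.127
First usable = network + 1
Last usable = broadcast - 1
Range: 89.182.84.113 to 89.182.84.126


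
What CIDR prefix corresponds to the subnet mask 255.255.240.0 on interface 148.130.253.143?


Binary: 11111111.11111111.11110000.00000000
Count leading 1s
Prefix: /20


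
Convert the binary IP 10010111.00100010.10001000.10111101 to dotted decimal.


10010111 = 151
00100010 = 34
10001000 = 136
10111101 = 189
IP: 151.34.136.189


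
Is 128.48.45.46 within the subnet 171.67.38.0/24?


Subnet network: 171.67.38.0
Test IP AND mask: 128.48.45.0
No, 128.48.45.46 is not in 171.67.38.0/24


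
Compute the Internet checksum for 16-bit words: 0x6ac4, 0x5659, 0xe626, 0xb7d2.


Sum all words (with carry folding):
+ 0x6ac4 = 0x6ac4
+ 0x5659 = 0xc11d
+ 0xe626 = 0xa744
+ 0xb7d2 = 0x5f17
One's complement: ~0x5f17
Checksum = 0xa0e8


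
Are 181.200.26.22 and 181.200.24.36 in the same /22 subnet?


Mask: 255.255.252.0
181.200.26.22 AND mask = 181.200.24.0
181.200.24.36 AND mask = 181.200.24.0
Yes, same subnet (181.200.24.0)


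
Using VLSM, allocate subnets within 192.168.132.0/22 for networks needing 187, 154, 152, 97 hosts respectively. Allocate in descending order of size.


187 hosts -> /24 (254 usable): 192.168.132.0/24
154 hosts -> /24 (254 usable): 192.168.133.0/24
152 hosts -> /24 (254 usable): 192.168.134.0/24
97 hosts -> /25 (126 usable): 192.168.135.0/25
Allocation: 192.168.132.0/24 (187 hosts, 254 usable); 192.168.133.0/24 (154 hosts, 254 usable); 192.168.134.0/24 (152 hosts, 254 usable); 192.168.135.0/25 (97 hosts, 126 usable)


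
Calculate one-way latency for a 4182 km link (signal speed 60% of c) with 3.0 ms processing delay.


Speed = 0.6 * 3e5 km/s = 180000 km/s
Propagation delay = 4182 / 180000 = 0.0232 s = 23.2333 ms
Processing delay = 3.0 ms
Total one-way latency = 26.2333 ms


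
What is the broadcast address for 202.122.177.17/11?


Network: 202.96.0.0/11
Host bits = 21
Set all host bits to 1:
Broadcast: 202.127.255.255


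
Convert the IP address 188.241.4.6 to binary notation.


188 = 10111100
241 = 11110001
4 = 00000100
6 = 00000110
Binary: 10111100.11110001.00000100.00000110


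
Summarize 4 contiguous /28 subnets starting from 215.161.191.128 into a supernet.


Original prefix: /28
Number of subnets: 4 = 2^2
New prefix = 28 - 2 = 26
Supernet: 215.161.191.128/26


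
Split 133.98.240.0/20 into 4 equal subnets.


New prefix = 20 + 2 = 22
Each subnet has 1024 addresses
  133.98.240.0/22
  133.98.244.0/22
  133.98.248.0/22
  133.98.252.0/22
Subnets: 133.98.240.0/22, 133.98.244.0/22, 133.98.248.0/22, 133.98.252.0/22


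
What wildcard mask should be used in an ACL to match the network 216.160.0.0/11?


Subnet mask: 255.224.0.0
Wildcard = 255.255.255.255 - subnet mask
255 - 255 = 0
255 - 224 = 31
255 - 0 = 255
255 - 0 = 255
Wildcard: 0.31.255.255


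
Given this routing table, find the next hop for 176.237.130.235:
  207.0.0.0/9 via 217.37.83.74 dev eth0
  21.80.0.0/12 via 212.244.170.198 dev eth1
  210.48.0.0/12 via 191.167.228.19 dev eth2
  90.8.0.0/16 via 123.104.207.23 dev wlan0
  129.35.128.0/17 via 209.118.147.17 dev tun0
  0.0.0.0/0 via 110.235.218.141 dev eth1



Longest prefix match for 176.237.130.235:
  /9 207.0.0.0: no
  /12 21.80.0.0: no
  /12 210.48.0.0: no
  /16 90.8.0.0: no
  /17 129.35.128.0: no
  /0 0.0.0.0: MATCH
Selected: next-hop 110.235.218.141 via eth1 (matched /0)


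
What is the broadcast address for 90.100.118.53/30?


Network: 90.100.118.52/30
Host bits = 2
Set all host bits to 1:
Broadcast: 90.100.118.55


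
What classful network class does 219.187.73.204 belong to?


First octet: 219
Binary: 11011011
110xxxxx -> Class C (192-223)
Class C, default mask 255.255.255.0 (/24)


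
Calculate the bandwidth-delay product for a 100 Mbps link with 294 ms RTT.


BDP = bandwidth * RTT
= 100 Mbps * 294 ms
= 100 * 1e6 * 294 / 1000 bits
= 29400000 bits
= 3675000 bytes
= 3588.8672 KB
BDP = 29400000 bits (3675000 bytes)


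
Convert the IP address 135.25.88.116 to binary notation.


135 = 10000111
25 = 00011001
88 = 01011000
116 = 01110100
Binary: 10000111.00011001.01011000.01110100


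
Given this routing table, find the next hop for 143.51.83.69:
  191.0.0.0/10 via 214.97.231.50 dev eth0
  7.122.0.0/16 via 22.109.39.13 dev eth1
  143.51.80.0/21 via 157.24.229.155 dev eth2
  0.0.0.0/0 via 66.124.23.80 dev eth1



Longest prefix match for 143.51.83.69:
  /10 191.0.0.0: no
  /16 7.122.0.0: no
  /21 143.51.80.0: MATCH
  /0 0.0.0.0: MATCH
Selected: next-hop 157.24.229.155 via eth2 (matched /21)


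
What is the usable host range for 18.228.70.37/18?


Network: 18.228.64.0
Broadcast: 18.228.127.255
First usable = network + 1
Last usable = broadcast - 1
Range: 18.228.64.1 to 18.228.127.254


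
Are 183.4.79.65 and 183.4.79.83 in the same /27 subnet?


Mask: 255.255.255.224
183.4.79.65 AND mask = 183.4.79.64
183.4.79.83 AND mask = 183.4.79.64
Yes, same subnet (183.4.79.64)


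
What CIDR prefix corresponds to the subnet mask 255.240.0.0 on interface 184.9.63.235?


Binary: 11111111.11110000.00000000.00000000
Count leading 1s
Prefix: /12


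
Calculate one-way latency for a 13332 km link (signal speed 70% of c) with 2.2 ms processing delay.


Speed = 0.7 * 3e5 km/s = 210000 km/s
Propagation delay = 13332 / 210000 = 0.0635 s = 63.4857 ms
Processing delay = 2.2 ms
Total one-way latency = 65.6857 ms


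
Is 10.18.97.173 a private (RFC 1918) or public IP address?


RFC 1918 private ranges:
  10.0.0.0/8 (10.0.0.0 - 10.255.255.255)
  172.16.0.0/12 (172.16.0.0 - 172.31.255.255)
  192.168.0.0/16 (192.168.0.0 - 192.168.255.255)
Private (in 10.0.0.0/8)


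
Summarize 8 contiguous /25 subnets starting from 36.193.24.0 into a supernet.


Original prefix: /25
Number of subnets: 8 = 2^3
New prefix = 25 - 3 = 22
Supernet: 36.193.24.0/22


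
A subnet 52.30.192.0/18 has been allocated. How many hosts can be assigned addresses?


Host bits = 32 - 18 = 14
Total addresses = 2^14 = 16384
Usable = total - 2 (network and broadcast)
Usable hosts: 16382


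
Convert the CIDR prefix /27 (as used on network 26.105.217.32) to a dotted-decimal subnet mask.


/27 means 27 network bits, 5 host bits
Binary: 11111111111111111111111111100000
Mask: 255.255.255.224


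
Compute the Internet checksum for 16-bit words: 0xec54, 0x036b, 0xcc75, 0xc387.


Sum all words (with carry folding):
+ 0xec54 = 0xec54
+ 0x036b = 0xefbf
+ 0xcc75 = 0xbc35
+ 0xc387 = 0x7fbd
One's complement: ~0x7fbd
Checksum = 0x8042


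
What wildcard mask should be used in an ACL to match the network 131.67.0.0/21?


Subnet mask: 255.255.248.0
Wildcard = 255.255.255.255 - subnet mask
255 - 255 = 0
255 - 255 = 0
255 - 248 = 7
255 - 0 = 255
Wildcard: 0.0.7.255


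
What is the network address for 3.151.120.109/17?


IP:   00000011.10010111.01111000.01101101
Mask: 11111111.11111111.10000000.00000000
AND operation:
Net:  00000011.10010111.00000000.00000000
Network: 3.151.0.0/17


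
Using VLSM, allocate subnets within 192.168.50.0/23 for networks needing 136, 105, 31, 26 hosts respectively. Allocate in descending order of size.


136 hosts -> /24 (254 usable): 192.168.50.0/24
105 hosts -> /25 (126 usable): 192.168.51.0/25
31 hosts -> /26 (62 usable): 192.168.51.128/26
26 hosts -> /27 (30 usable): 192.168.51.192/27
Allocation: 192.168.50.0/24 (136 hosts, 254 usable); 192.168.51.0/25 (105 hosts, 126 usable); 192.168.51.128/26 (31 hosts, 62 usable); 192.168.51.192/27 (26 hosts, 30 usable)


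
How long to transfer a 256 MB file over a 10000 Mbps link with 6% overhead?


Effective throughput = 10000 * (1 - 6/100) = 9400 Mbps
File size in Mb = 256 * 8 = 2048 Mb
Time = 2048 / 9400
Time = 0.2179 seconds


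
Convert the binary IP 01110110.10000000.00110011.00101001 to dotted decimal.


01110110 = 118
10000000 = 128
00110011 = 51
00101001 = 41
IP: 118.128.51.41


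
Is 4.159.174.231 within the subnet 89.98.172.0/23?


Subnet network: 89.98.172.0
Test IP AND mask: 4.159.174.0
No, 4.159.174.231 is not in 89.98.172.0/23


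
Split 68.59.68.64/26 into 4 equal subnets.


New prefix = 26 + 2 = 28
Each subnet has 16 addresses
  68.59.68.64/28
  68.59.68.80/28
  68.59.68.96/28
  68.59.68.112/28
Subnets: 68.59.68.64/28, 68.59.68.80/28, 68.59.68.96/28, 68.59.68.112/28


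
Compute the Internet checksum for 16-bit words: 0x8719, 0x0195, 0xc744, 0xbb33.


Sum all words (with carry folding):
+ 0x8719 = 0x8719
+ 0x0195 = 0x88ae
+ 0xc744 = 0x4ff3
+ 0xbb33 = 0x0b27
One's complement: ~0x0b27
Checksum = 0xf4d8


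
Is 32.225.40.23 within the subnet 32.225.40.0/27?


Subnet network: 32.225.40.0
Test IP AND mask: 32.225.40.0
Yes, 32.225.40.23 is in 32.225.40.0/27


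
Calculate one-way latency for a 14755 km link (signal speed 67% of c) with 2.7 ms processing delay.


Speed = 0.67 * 3e5 km/s = 201000 km/s
Propagation delay = 14755 / 201000 = 0.0734 s = 73.408 ms
Processing delay = 2.7 ms
Total one-way latency = 76.108 ms


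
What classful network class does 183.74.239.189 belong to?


First octet: 183
Binary: 10110111
10xxxxxx -> Class B (128-191)
Class B, default mask 255.255.0.0 (/16)


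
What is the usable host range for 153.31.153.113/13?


Network: 153.24.0.0
Broadcast: 153.31.255.255
First usable = network + 1
Last usable = broadcast - 1
Range: 153.24.0.1 to 153.31.255.254


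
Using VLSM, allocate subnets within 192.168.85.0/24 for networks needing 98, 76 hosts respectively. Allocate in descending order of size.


98 hosts -> /25 (126 usable): 192.168.85.0/25
76 hosts -> /25 (126 usable): 192.168.85.128/25
Allocation: 192.168.85.0/25 (98 hosts, 126 usable); 192.168.85.128/25 (76 hosts, 126 usable)


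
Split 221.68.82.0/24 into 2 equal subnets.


New prefix = 24 + 1 = 25
Each subnet has 128 addresses
  221.68.82.0/25
  221.68.82.128/25
Subnets: 221.68.82.0/25, 221.68.82.128/25


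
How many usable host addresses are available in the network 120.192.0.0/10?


Host bits = 32 - 10 = 22
Total addresses = 2^22 = 4194304
Usable = total - 2 (network and broadcast)
Usable hosts: 4194302


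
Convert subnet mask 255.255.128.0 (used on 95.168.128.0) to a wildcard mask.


Subnet mask: 255.255.128.0
Wildcard = 255.255.255.255 - subnet mask
255 - 255 = 0
255 - 255 = 0
255 - 128 = 127
255 - 0 = 255
Wildcard: 0.0.127.255


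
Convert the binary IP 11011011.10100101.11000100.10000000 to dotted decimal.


11011011 = 219
10100101 = 165
11000100 = 196
10000000 = 128
IP: 219.165.196.128


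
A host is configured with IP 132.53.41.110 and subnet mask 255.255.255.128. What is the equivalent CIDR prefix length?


Binary: 11111111.11111111.11111111.10000000
Count leading 1s
Prefix: /25


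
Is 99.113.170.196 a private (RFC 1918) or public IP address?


RFC 1918 private ranges:
  10.0.0.0/8 (10.0.0.0 - 10.255.255.255)
  172.16.0.0/12 (172.16.0.0 - 172.31.255.255)
  192.168.0.0/16 (192.168.0.0 - 192.168.255.255)
Public (not in any RFC 1918 range)


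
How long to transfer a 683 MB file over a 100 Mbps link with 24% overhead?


Effective throughput = 100 * (1 - 24/100) = 76 Mbps
File size in Mb = 683 * 8 = 5464 Mb
Time = 5464 / 76
Time = 71.8947 seconds


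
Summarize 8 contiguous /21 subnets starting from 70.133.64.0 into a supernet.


Original prefix: /21
Number of subnets: 8 = 2^3
New prefix = 21 - 3 = 18
Supernet: 70.133.64.0/18


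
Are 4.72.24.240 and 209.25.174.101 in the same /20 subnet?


Mask: 255.255.240.0
4.72.24.240 AND mask = 4.72.16.0
209.25.174.101 AND mask = 209.25.160.0
No, different subnets (4.72.16.0 vs 209.25.160.0)


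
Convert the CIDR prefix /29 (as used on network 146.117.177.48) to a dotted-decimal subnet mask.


/29 means 29 network bits, 3 host bits
Binary: 11111111111111111111111111111000
Mask: 255.255.255.248


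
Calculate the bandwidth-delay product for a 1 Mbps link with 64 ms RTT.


BDP = bandwidth * RTT
= 1 Mbps * 64 ms
= 1 * 1e6 * 64 / 1000 bits
= 64000 bits
= 8000 bytes
= 7.8125 KB
BDP = 64000 bits (8000 bytes)


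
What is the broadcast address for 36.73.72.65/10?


Network: 36.64.0.0/10
Host bits = 22
Set all host bits to 1:
Broadcast: 36.127.255.255


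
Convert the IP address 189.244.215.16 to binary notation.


189 = 10111101
244 = 11110100
215 = 11010111
16 = 00010000
Binary: 10111101.11110100.11010111.00010000


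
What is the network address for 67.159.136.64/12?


IP:   01000011.10011111.10001000.01000000
Mask: 11111111.11110000.00000000.00000000
AND operation:
Net:  01000011.10010000.00000000.00000000
Network: 67.144.0.0/12


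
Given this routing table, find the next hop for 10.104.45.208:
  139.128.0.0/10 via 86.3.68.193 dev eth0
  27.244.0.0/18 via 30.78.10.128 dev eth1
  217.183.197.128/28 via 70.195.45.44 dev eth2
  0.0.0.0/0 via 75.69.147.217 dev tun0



Longest prefix match for 10.104.45.208:
  /10 139.128.0.0: no
  /18 27.244.0.0: no
  /28 217.183.197.128: no
  /0 0.0.0.0: MATCH
Selected: next-hop 75.69.147.217 via tun0 (matched /0)


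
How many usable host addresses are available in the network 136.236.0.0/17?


Host bits = 32 - 17 = 15
Total addresses = 2^15 = 32768
Usable = total - 2 (network and broadcast)
Usable hosts: 32766


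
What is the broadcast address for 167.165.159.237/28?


Network: 167.165.159.224/28
Host bits = 4
Set all host bits to 1:
Broadcast: 167.165.159.239


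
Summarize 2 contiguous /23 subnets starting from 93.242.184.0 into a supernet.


Original prefix: /23
Number of subnets: 2 = 2^1
New prefix = 23 - 1 = 22
Supernet: 93.242.184.0/22


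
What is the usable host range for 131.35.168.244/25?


Network: 131.35.168.128
Broadcast: 131.35.168.255
First usable = network + 1
Last usable = broadcast - 1
Range: 131.35.168.129 to 131.35.168.254


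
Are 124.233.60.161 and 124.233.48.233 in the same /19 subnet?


Mask: 255.255.224.0
124.233.60.161 AND mask = 124.233.32.0
124.233.48.233 AND mask = 124.233.32.0
Yes, same subnet (124.233.32.0)


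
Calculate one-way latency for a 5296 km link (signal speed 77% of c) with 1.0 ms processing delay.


Speed = 0.77 * 3e5 km/s = 231000 km/s
Propagation delay = 5296 / 231000 = 0.0229 s = 22.9264 ms
Processing delay = 1.0 ms
Total one-way latency = 23.9264 ms


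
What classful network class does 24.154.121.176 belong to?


First octet: 24
Binary: 00011000
0xxxxxxx -> Class A (1-126)
Class A, default mask 255.0.0.0 (/8)


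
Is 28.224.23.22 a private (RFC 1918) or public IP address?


RFC 1918 private ranges:
  10.0.0.0/8 (10.0.0.0 - 10.255.255.255)
  172.16.0.0/12 (172.16.0.0 - 172.31.255.255)
  192.168.0.0/16 (192.168.0.0 - 192.168.255.255)
Public (not in any RFC 1918 range)


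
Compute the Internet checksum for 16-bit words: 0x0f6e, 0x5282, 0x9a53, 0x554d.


Sum all words (with carry folding):
+ 0x0f6e = 0x0f6e
+ 0x5282 = 0x61f0
+ 0x9a53 = 0xfc43
+ 0x554d = 0x5191
One's complement: ~0x5191
Checksum = 0xae6e


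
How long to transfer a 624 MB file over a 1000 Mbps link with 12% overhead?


Effective throughput = 1000 * (1 - 12/100) = 880 Mbps
File size in Mb = 624 * 8 = 4992 Mb
Time = 4992 / 880
Time = 5.6727 seconds


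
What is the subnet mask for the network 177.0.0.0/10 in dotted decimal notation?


/10 means 10 network bits, 22 host bits
Binary: 11111111110000000000000000000000
Mask: 255.192.0.0


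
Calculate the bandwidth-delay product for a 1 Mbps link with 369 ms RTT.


BDP = bandwidth * RTT
= 1 Mbps * 369 ms
= 1 * 1e6 * 369 / 1000 bits
= 369000 bits
= 46125 bytes
= 45.0439 KB
BDP = 369000 bits (46125 bytes)


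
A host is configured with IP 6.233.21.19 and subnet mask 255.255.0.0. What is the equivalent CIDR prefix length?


Binary: 11111111.11111111.00000000.00000000
Count leading 1s
Prefix: /16


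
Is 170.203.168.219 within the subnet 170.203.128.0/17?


Subnet network: 170.203.128.0
Test IP AND mask: 170.203.128.0
Yes, 170.203.168.219 is in 170.203.128.0/17


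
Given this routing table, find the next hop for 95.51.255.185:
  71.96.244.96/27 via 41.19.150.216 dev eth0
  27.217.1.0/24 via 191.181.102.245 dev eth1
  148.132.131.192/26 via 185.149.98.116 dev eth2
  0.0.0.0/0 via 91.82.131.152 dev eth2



Longest prefix match for 95.51.255.185:
  /27 71.96.244.96: no
  /24 27.217.1.0: no
  /26 148.132.131.192: no
  /0 0.0.0.0: MATCH
Selected: next-hop 91.82.131.152 via eth2 (matched /0)


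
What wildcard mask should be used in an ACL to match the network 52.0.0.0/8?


Subnet mask: 255.0.0.0
Wildcard = 255.255.255.255 - subnet mask
255 - 255 = 0
255 - 0 = 255
255 - 0 = 255
255 - 0 = 255
Wildcard: 0.255.255.255


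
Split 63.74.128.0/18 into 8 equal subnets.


New prefix = 18 + 3 = 21
Each subnet has 2048 addresses
  63.74.128.0/21
  63.74.136.0/21
  63.74.144.0/21
  63.74.152.0/21
  63.74.160.0/21
  63.74.168.0/21
  63.74.176.0/21
  63.74.184.0/21
Subnets: 63.74.128.0/21, 63.74.136.0/21, 63.74.144.0/21, 63.74.152.0/21, 63.74.160.0/21, 63.74.168.0/21, 63.74.176.0/21, 63.74.184.0/21


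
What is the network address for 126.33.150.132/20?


IP:   01111110.00100001.10010110.10000100
Mask: 11111111.11111111.11110000.00000000
AND operation:
Net:  01111110.00100001.10010000.00000000
Network: 126.33.144.0/20


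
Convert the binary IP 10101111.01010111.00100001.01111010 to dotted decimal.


10101111 = 175
01010111 = 87
00100001 = 33
01111010 = 122
IP: 175.87.33.122


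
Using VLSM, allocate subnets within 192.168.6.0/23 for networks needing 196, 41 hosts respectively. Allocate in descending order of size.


196 hosts -> /24 (254 usable): 192.168.6.0/24
41 hosts -> /26 (62 usable): 192.168.7.0/26
Allocation: 192.168.6.0/24 (196 hosts, 254 usable); 192.168.7.0/26 (41 hosts, 62 usable)


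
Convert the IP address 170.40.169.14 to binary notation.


170 = 10101010
40 = 00101000
169 = 10101001
14 = 00001110
Binary: 10101010.00101000.10101001.00001110


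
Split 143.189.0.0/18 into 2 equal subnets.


New prefix = 18 + 1 = 19
Each subnet has 8192 addresses
  143.189.0.0/19
  143.189.32.0/19
Subnets: 143.189.0.0/19, 143.189.32.0/19


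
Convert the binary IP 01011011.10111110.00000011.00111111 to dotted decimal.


01011011 = 91
10111110 = 190
00000011 = 3
00111111 = 63
IP: 91.190.3.63


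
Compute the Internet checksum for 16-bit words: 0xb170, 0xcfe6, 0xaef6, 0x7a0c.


Sum all words (with carry folding):
+ 0xb170 = 0xb170
+ 0xcfe6 = 0x8157
+ 0xaef6 = 0x304e
+ 0x7a0c = 0xaa5a
One's complement: ~0xaa5a
Checksum = 0x55a5


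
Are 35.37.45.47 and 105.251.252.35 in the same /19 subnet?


Mask: 255.255.224.0
35.37.45.47 AND mask = 35.37.32.0
105.251.252.35 AND mask = 105.251.224.0
No, different subnets (35.37.32.0 vs 105.251.224.0)


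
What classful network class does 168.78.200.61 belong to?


First octet: 168
Binary: 10101000
10xxxxxx -> Class B (128-191)
Class B, default mask 255.255.0.0 (/16)


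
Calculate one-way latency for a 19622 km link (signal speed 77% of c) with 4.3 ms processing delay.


Speed = 0.77 * 3e5 km/s = 231000 km/s
Propagation delay = 19622 / 231000 = 0.0849 s = 84.9437 ms
Processing delay = 4.3 ms
Total one-way latency = 89.2437 ms


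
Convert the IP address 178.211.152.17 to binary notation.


178 = 10110010
211 = 11010011
152 = 10011000
17 = 00010001
Binary: 10110010.11010011.10011000.00010001


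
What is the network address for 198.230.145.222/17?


IP:   11000110.11100110.10010001.11011110
Mask: 11111111.11111111.10000000.00000000
AND operation:
Net:  11000110.11100110.10000000.00000000
Network: 198.230.128.0/17


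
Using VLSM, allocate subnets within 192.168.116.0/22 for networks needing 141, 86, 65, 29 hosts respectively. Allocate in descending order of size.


141 hosts -> /24 (254 usable): 192.168.116.0/24
86 hosts -> /25 (126 usable): 192.168.117.0/25
65 hosts -> /25 (126 usable): 192.168.117.128/25
29 hosts -> /27 (30 usable): 192.168.118.0/27
Allocation: 192.168.116.0/24 (141 hosts, 254 usable); 192.168.117.0/25 (86 hosts, 126 usable); 192.168.117.128/25 (65 hosts, 126 usable); 192.168.118.0/27 (29 hosts, 30 usable)


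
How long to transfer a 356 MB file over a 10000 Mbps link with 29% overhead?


Effective throughput = 10000 * (1 - 29/100) = 7100 Mbps
File size in Mb = 356 * 8 = 2848 Mb
Time = 2848 / 7100
Time = 0.4011 seconds


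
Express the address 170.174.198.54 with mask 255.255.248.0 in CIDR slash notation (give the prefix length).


Binary: 11111111.11111111.11111000.00000000
Count leading 1s
Prefix: /21


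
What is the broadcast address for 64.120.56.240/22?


Network: 64.120.56.0/22
Host bits = 10
Set all host bits to 1:
Broadcast: 64.120.59.255


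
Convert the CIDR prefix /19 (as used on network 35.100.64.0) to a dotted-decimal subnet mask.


/19 means 19 network bits, 13 host bits
Binary: 11111111111111111110000000000000
Mask: 255.255.224.0


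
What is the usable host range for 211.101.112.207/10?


Network: 211.64.0.0
Broadcast: 211.127.255.255
First usable = network + 1
Last usable = broadcast - 1
Range: 211.64.0.1 to 211.127.255.254


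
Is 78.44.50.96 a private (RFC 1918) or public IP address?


RFC 1918 private ranges:
  10.0.0.0/8 (10.0.0.0 - 10.255.255.255)
  172.16.0.0/12 (172.16.0.0 - 172.31.255.255)
  192.168.0.0/16 (192.168.0.0 - 192.168.255.255)
Public (not in any RFC 1918 range)


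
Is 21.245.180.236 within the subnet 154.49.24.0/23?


Subnet network: 154.49.24.0
Test IP AND mask: 21.245.180.0
No, 21.245.180.236 is not in 154.49.24.0/23


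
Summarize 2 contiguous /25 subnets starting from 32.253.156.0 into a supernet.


Original prefix: /25
Number of subnets: 2 = 2^1
New prefix = 25 - 1 = 24
Supernet: 32.253.156.0/24


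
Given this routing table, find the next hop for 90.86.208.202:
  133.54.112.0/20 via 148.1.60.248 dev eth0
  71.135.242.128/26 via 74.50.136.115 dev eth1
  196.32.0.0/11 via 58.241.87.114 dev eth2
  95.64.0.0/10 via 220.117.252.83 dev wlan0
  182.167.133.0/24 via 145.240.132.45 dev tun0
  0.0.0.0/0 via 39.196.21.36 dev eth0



Longest prefix match for 90.86.208.202:
  /20 133.54.112.0: no
  /26 71.135.242.128: no
  /11 196.32.0.0: no
  /10 95.64.0.0: no
  /24 182.167.133.0: no
  /0 0.0.0.0: MATCH
Selected: next-hop 39.196.21.36 via eth0 (matched /0)


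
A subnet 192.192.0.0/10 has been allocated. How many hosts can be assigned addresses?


Host bits = 32 - 10 = 22
Total addresses = 2^22 = 4194304
Usable = total - 2 (network and broadcast)
Usable hosts: 4194302


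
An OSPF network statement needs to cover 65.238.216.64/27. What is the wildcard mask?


Subnet mask: 255.255.255.224
Wildcard = 255.255.255.255 - subnet mask
255 - 255 = 0
255 - 255 = 0
255 - 255 = 0
255 - 224 = 31
Wildcard: 0.0.0.31


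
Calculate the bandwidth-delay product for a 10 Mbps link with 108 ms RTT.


BDP = bandwidth * RTT
= 10 Mbps * 108 ms
= 10 * 1e6 * 108 / 1000 bits
= 1080000 bits
= 135000 bytes
= 131.8359 KB
BDP = 1080000 bits (135000 bytes)


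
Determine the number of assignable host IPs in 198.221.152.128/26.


Host bits = 32 - 26 = 6
Total addresses = 2^6 = 64
Usable = total - 2 (network and broadcast)
Usable hosts: 62


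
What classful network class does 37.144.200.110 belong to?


First octet: 37
Binary: 00100101
0xxxxxxx -> Class A (1-126)
Class A, default mask 255.0.0.0 (/8)


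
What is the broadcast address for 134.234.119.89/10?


Network: 134.192.0.0/10
Host bits = 22
Set all host bits to 1:
Broadcast: 134.255.255.255


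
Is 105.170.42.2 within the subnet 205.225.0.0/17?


Subnet network: 205.225.0.0
Test IP AND mask: 105.170.0.0
No, 105.170.42.2 is not in 205.225.0.0/17


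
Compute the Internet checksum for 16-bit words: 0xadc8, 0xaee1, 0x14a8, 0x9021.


Sum all words (with carry folding):
+ 0xadc8 = 0xadc8
+ 0xaee1 = 0x5caa
+ 0x14a8 = 0x7152
+ 0x9021 = 0x0174
One's complement: ~0x0174
Checksum = 0xfe8b


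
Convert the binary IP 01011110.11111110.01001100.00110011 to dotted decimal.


01011110 = 94
11111110 = 254
01001100 = 76
00110011 = 51
IP: 94.254.76.51


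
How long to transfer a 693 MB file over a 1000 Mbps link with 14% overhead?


Effective throughput = 1000 * (1 - 14/100) = 860 Mbps
File size in Mb = 693 * 8 = 5544 Mb
Time = 5544 / 860
Time = 6.4465 seconds


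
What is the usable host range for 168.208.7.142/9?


Network: 168.128.0.0
Broadcast: 168.255.255.255
First usable = network + 1
Last usable = broadcast - 1
Range: 168.128.0.1 to 168.255.255.254


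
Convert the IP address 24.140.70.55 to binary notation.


24 = 00011000
140 = 10001100
70 = 01000110
55 = 00110111
Binary: 00011000.10001100.01000110.00110111
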